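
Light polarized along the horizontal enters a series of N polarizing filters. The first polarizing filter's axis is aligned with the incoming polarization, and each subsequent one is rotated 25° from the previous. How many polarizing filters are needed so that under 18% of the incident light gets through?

First polarizer is aligned with the polarization: full transmission.
Each further stage multiplies by cos²(25°) = 0.8214.
After N polarizers: T = 0.8214^(N−1). Require T < 0.18 ⇒ N−1 > ln(0.18)/ln(0.8214) = 8.72, so N−1 ≥ 9 and N = 10.
Check: N=10 gives T = 0.1702 < 0.18; N=9 gives T = 0.2072.

N = 10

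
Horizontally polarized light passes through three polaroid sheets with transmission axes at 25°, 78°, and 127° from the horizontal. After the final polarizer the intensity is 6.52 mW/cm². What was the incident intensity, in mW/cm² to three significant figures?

By Malus's law, I₁ = I₀ cos²(25° − 0°) = I₀ cos²(25°) = 0.8214 I₀.
I₂ = I₁ cos²(78° − 25°) = 0.8214 I₀ · cos²(53°) = 0.2975 I₀.
I₃ = I₂ cos²(127° − 78°) = 0.2975 I₀ · cos²(49°) = 0.128 I₀.
So 6.52 mW/cm² = 0.128 I₀, giving I₀ = 6.52/0.128 = 50.92 mW/cm².

I₀ ≈ 50.9 mW/cm²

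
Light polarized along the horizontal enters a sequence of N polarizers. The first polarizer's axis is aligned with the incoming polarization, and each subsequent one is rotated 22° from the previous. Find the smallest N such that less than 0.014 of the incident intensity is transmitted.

First polarizer is aligned with the polarization: full transmission.
Each further stage multiplies by cos²(22°) = 0.8597.
After N polarizers: T = 0.8597^(N−1). Require T < 0.014 ⇒ N−1 > ln(0.014)/ln(0.8597) = 28.23, so N−1 ≥ 29 and N = 30.
Check: N=30 gives T = 0.01246 < 0.014; N=29 gives T = 0.0145.

N = 30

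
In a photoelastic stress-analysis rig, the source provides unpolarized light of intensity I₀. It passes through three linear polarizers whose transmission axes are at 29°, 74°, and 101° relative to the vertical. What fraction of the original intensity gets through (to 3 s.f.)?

Unpolarized light through the first polarizer → I₁ = ½ I₀, now polarized at 29°.
I₂ = I₁ cos²(74° − 29°) = 0.5 I₀ · cos²(45°) = 0.25 I₀.
I₃ = I₂ cos²(101° − 74°) = 0.25 I₀ · cos²(27°) = 0.1985 I₀.
Transmitted fraction = 0.1985.

≈ 0.198 I₀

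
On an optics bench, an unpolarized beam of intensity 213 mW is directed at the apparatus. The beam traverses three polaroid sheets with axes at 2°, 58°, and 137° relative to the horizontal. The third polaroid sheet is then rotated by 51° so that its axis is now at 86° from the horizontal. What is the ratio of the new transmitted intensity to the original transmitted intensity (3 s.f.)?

I_new/I_old ≈ 21.4

Before rotation:
Unpolarized light through the first polarizer → I₁ = ½ I₀, now polarized at 2°.
I₂ = I₁ cos²(58° − 2°) = 0.5 I₀ · cos²(56°) = 0.1563 I₀.
I₃ = I₂ cos²(137° − 58°) = 0.1563 I₀ · cos²(79°) = 0.005692 I₀.
After rotation:
Unpolarized light through the first polarizer → I₁ = ½ I₀, now polarized at 2°.
I₂ = I₁ cos²(58° − 2°) = 0.5 I₀ · cos²(56°) = 0.1563 I₀.
I₃ = I₂ cos²(86° − 58°) = 0.1563 I₀ · cos²(28°) = 0.1219 I₀.
Ratio = 0.1219 / 0.005692 = 21.41.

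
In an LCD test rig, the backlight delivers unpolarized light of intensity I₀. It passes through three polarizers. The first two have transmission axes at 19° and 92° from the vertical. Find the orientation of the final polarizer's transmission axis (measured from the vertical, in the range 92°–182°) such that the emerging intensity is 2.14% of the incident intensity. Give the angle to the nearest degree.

θ ≈ 137°

Unpolarized light through the first polarizer → I₁ = ½ I₀, now polarized at 19°.
I₂ = I₁ cos²(92° − 19°) = 0.5 I₀ · cos²(73°) = 0.04274 I₀.
Need I₃/I₀ = 0.0214, so cos²(θ − 92°) = 0.0214 / 0.04274 = 0.5007.
θ − 92° = arccos(√0.5007) = 45.0°, giving θ ≈ 92 + 45.0 = 137.0°.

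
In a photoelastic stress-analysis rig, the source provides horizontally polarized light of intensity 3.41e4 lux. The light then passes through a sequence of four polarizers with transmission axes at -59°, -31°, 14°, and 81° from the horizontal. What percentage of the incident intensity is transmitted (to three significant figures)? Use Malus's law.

By Malus's law, I₁ = 3.41e4 lux · cos²(59°) = 9046 lux.
I₂ = I₁ · cos²(28°) = 9046 · 0.7796 = 7052 lux.
I₃ = I₂ · cos²(45°) = 7052 · 0.5 = 3526 lux.
I₄ = I₃ · cos²(67°) = 3526 · 0.1527 = 538.3 lux.
That is 1.579% of the incident intensity.

≈ 1.58%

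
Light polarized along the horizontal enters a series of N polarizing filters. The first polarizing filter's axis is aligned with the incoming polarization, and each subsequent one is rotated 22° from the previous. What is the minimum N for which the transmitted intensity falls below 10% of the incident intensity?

First polarizer is aligned with the polarization: full transmission.
Each further stage multiplies by cos²(22°) = 0.8597.
After N polarizers: T = 0.8597^(N−1). Require T < 0.10 ⇒ N−1 > ln(0.10)/ln(0.8597) = 15.23, so N−1 ≥ 16 and N = 17.
Check: N=17 gives T = 0.08898 < 0.10; N=16 gives T = 0.1035.

N = 17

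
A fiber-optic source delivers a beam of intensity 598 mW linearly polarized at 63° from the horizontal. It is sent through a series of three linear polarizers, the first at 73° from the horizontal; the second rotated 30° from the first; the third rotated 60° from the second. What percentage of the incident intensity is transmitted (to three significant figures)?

≈ 18.2%

I₁ = 598 mW · cos²(10°) = 580 mW.
I₂ = I₁ · cos²(30°) = 580 · 0.75 = 435 mW.
I₃ = I₂ · cos²(60°) = 435 · 0.25 = 108.7 mW.
That is 18.18% of the incident intensity.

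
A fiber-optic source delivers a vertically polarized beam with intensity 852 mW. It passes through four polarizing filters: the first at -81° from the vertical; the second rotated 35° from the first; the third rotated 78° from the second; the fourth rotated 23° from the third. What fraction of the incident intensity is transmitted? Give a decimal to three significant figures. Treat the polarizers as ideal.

By Malus's law, I₁ = 852 mW · cos²(81°) = 20.85 mW.
I₂ = I₁ · cos²(35°) = 20.85 · 0.671 = 13.99 mW.
I₃ = I₂ · cos²(78°) = 13.99 · 0.04323 = 0.6048 mW.
I₄ = I₃ · cos²(23°) = 0.6048 · 0.8473 = 0.5124 mW.
Transmitted fraction = 0.0006015.

I/I₀ ≈ 0.000601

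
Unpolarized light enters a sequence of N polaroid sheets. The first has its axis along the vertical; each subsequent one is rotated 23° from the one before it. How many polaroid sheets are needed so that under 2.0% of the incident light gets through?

N = 21

First polarizer halves the unpolarized light: factor 1/2.
Each further stage multiplies by cos²(23°) = 0.8473.
After N polarizers: T = 0.5·0.8473^(N−1). Require T < 0.020 ⇒ N−1 > ln(0.020/0.5)/ln(0.8473) = 19.43, so N−1 ≥ 20 and N = 21.
Check: N=21 gives T = 0.0182 < 0.020; N=20 gives T = 0.02148.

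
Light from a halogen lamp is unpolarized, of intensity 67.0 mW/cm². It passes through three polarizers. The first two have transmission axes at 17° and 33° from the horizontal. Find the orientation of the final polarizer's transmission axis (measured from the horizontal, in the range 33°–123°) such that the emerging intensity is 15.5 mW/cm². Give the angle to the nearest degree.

θ ≈ 78°

Unpolarized light through the first polarizer → I₁ = ½ I₀, now polarized at 17°.
I₂ = I₁ cos²(33° − 17°) = 0.5 I₀ · cos²(16°) = 0.462 I₀.
Target fraction: 15.5 / 67.0 mW/cm² = 0.2313 of I₀.
Need I₃/I₀ = 0.2313, so cos²(θ − 33°) = 0.2313 / 0.462 = 0.5007.
θ − 33° = arccos(√0.5007) = 45.0°, giving θ ≈ 33 + 45.0 = 78.0°.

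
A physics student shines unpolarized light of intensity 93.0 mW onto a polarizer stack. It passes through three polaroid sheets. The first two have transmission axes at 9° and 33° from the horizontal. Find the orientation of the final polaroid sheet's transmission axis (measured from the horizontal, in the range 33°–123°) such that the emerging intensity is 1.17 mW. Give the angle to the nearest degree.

Unpolarized light through the first polarizer → I₁ = ½ I₀, now polarized at 9°.
I₂ = I₁ cos²(33° − 9°) = 0.5 I₀ · cos²(24°) = 0.4173 I₀.
Target fraction: 1.17 / 93.0 mW = 0.01258 of I₀.
Need I₃/I₀ = 0.01258, so cos²(θ − 33°) = 0.01258 / 0.4173 = 0.03015.
θ − 33° = arccos(√0.03015) = 80.0°, giving θ ≈ 33 + 80.0 = 113.0°.

θ ≈ 113°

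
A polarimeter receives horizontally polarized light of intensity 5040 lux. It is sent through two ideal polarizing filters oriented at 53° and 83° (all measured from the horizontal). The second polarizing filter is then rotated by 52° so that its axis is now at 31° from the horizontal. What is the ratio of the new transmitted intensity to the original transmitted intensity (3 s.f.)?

I_new/I_old ≈ 1.15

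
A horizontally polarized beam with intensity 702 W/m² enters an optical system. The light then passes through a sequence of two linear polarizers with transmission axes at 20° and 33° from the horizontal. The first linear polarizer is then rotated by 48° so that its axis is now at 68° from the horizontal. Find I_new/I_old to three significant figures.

Before rotation:
By Malus's law, I₁ = I₀ cos²(20° − 0°) = I₀ cos²(20°) = 0.883 I₀.
I₂ = I₁ cos²(33° − 20°) = 0.883 I₀ · cos²(13°) = 0.8383 I₀.
After rotation:
I₁ = I₀ cos²(68° − 0°) = I₀ cos²(68°) = 0.1403 I₀.
I₂ = I₁ cos²(33° − 68°) = 0.1403 I₀ · cos²(35°) = 0.09416 I₀.
Ratio = 0.09416 / 0.8383 = 0.1123.

I_new/I_old ≈ 0.112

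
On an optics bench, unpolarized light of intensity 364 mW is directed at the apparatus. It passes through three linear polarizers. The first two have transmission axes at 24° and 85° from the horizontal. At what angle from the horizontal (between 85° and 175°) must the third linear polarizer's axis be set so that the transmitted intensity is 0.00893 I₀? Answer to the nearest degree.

Unpolarized light through the first polarizer → I₁ = ½ I₀, now polarized at 24°.
I₂ = I₁ cos²(85° − 24°) = 0.5 I₀ · cos²(61°) = 0.1175 I₀.
Need I₃/I₀ = 0.00893, so cos²(θ − 85°) = 0.00893 / 0.1175 = 0.07599.
θ − 85° = arccos(√0.07599) = 74.0°, giving θ ≈ 85 + 74.0 = 159.0°.

θ ≈ 159°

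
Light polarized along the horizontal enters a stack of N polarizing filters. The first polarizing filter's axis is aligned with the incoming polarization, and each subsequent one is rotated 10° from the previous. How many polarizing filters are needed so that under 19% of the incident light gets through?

N = 56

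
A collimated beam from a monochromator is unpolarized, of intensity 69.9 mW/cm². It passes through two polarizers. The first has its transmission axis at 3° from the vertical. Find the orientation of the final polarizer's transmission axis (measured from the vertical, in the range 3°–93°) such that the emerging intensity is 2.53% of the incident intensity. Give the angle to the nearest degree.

θ ≈ 80°

Unpolarized light through the first polarizer → I₁ = ½ I₀, now polarized at 3°.
Need I₂/I₀ = 0.0253, so cos²(θ − 3°) = 0.0253 / 0.5 = 0.0506.
θ − 3° = arccos(√0.0506) = 77.0°, giving θ ≈ 3 + 77.0 = 80.0°.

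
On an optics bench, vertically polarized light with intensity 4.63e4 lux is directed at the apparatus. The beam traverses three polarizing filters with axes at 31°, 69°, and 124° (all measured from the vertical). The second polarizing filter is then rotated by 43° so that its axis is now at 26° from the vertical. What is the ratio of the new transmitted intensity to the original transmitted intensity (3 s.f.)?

Before rotation:
By Malus's law, I₁ = I₀ cos²(31° − 0°) = I₀ cos²(31°) = 0.7347 I₀.
I₂ = I₁ cos²(69° − 31°) = 0.7347 I₀ · cos²(38°) = 0.4562 I₀.
I₃ = I₂ cos²(124° − 69°) = 0.4562 I₀ · cos²(55°) = 0.1501 I₀.
After rotation:
I₁ = I₀ cos²(31° − 0°) = I₀ cos²(31°) = 0.7347 I₀.
I₂ = I₁ cos²(26° − 31°) = 0.7347 I₀ · cos²(5°) = 0.7292 I₀.
Angle between axes 2 and 3: 82°. I₃ = 0.7292 I₀ · cos²(82°) = 0.01412 I₀.
Ratio = 0.01412 / 0.1501 = 0.09409.

I_new/I_old ≈ 0.0941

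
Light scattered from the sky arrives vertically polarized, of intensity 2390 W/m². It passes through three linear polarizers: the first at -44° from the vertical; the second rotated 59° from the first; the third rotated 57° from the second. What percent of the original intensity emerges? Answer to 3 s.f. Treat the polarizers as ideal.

≈ 4.07%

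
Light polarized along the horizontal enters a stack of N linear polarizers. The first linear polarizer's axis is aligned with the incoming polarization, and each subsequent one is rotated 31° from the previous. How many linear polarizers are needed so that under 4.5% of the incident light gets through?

First polarizer is aligned with the polarization: full transmission.
Each further stage multiplies by cos²(31°) = 0.7347.
After N polarizers: T = 0.7347^(N−1). Require T < 0.045 ⇒ N−1 > ln(0.045)/ln(0.7347) = 10.06, so N−1 ≥ 11 and N = 12.
Check: N=12 gives T = 0.03369 < 0.045; N=11 gives T = 0.04585.

N = 12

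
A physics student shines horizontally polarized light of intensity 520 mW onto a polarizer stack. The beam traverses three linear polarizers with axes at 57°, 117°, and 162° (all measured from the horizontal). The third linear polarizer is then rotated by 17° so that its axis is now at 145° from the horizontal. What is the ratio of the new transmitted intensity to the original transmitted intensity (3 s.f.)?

I_new/I_old ≈ 1.56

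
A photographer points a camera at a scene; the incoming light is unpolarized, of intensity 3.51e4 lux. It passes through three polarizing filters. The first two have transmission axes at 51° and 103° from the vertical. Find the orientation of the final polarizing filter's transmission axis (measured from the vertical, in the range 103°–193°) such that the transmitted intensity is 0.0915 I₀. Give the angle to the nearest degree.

θ ≈ 149°

Unpolarized light through the first polarizer → I₁ = ½ I₀, now polarized at 51°.
I₂ = I₁ cos²(103° − 51°) = 0.5 I₀ · cos²(52°) = 0.1895 I₀.
Need I₃/I₀ = 0.0915, so cos²(θ − 103°) = 0.0915 / 0.1895 = 0.4828.
θ − 103° = arccos(√0.4828) = 46.0°, giving θ ≈ 103 + 46.0 = 149.0°.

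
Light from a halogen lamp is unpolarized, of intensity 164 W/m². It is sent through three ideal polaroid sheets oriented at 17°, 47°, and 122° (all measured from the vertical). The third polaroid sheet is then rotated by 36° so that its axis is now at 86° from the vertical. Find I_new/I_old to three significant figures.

I_new/I_old ≈ 9.02

Before rotation:
Unpolarized light through the first polarizer → I₁ = ½ I₀, now polarized at 17°.
I₂ = I₁ cos²(47° − 17°) = 0.5 I₀ · cos²(30°) = 0.375 I₀.
I₃ = I₂ cos²(122° − 47°) = 0.375 I₀ · cos²(75°) = 0.02512 I₀.
After rotation:
Unpolarized light through the first polarizer → I₁ = ½ I₀, now polarized at 17°.
I₂ = I₁ cos²(47° − 17°) = 0.5 I₀ · cos²(30°) = 0.375 I₀.
I₃ = I₂ cos²(86° − 47°) = 0.375 I₀ · cos²(39°) = 0.2265 I₀.
Ratio = 0.2265 / 0.02512 = 9.016.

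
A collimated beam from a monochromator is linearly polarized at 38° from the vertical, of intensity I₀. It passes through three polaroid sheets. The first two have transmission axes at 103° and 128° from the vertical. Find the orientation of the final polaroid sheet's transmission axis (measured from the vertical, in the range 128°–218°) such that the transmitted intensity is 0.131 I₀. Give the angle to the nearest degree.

θ ≈ 147°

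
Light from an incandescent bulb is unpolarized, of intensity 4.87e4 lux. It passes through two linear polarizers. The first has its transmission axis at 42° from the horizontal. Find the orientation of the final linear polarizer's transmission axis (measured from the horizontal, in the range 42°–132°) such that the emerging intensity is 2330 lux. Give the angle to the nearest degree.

θ ≈ 114°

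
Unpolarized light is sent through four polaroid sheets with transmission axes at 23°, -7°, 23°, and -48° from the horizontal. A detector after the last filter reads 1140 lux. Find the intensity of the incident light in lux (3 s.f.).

I₀ ≈ 3.82e4 lux

Unpolarized light through the first polarizer → I₁ = ½ I₀, now polarized at 23°.
I₂ = I₁ cos²(-7° − 23°) = 0.5 I₀ · cos²(30°) = 0.375 I₀.
I₃ = I₂ cos²(23° + 7°) = 0.375 I₀ · cos²(30°) = 0.2813 I₀.
I₄ = I₃ cos²(-48° − 23°) = 0.2813 I₀ · cos²(71°) = 0.02981 I₀.
So 1140 lux = 0.02981 I₀, giving I₀ = 1140/0.02981 = 3.824e+04 lux.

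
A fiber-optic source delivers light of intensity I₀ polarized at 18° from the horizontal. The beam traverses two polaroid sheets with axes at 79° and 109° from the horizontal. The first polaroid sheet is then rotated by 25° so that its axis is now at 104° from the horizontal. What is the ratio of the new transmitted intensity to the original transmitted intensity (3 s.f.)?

I_new/I_old ≈ 0.0274

Before rotation:
I₁ = I₀ cos²(79° − 18°) = I₀ cos²(61°) = 0.235 I₀.
I₂ = I₁ cos²(109° − 79°) = 0.235 I₀ · cos²(30°) = 0.1763 I₀.
After rotation:
I₁ = I₀ cos²(104° − 18°) = I₀ cos²(86°) = 0.004866 I₀.
I₂ = I₁ cos²(109° − 104°) = 0.004866 I₀ · cos²(5°) = 0.004829 I₀.
Ratio = 0.004829 / 0.1763 = 0.02739.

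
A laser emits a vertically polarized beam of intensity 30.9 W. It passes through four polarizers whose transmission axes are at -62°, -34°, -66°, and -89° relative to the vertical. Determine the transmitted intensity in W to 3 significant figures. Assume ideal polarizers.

I₁ = 30.9 W · cos²(62°) = 6.81 W.
I₂ = I₁ · cos²(28°) = 6.81 · 0.7796 = 5.309 W.
I₃ = I₂ · cos²(32°) = 5.309 · 0.7192 = 3.818 W.
I₄ = I₃ · cos²(23°) = 3.818 · 0.8473 = 3.235 W.

I ≈ 3.24 W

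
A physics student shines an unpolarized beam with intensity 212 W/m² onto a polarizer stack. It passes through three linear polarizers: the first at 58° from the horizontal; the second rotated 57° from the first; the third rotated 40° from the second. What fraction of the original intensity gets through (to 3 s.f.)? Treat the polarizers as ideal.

Unpolarized light through the first polarizer → I₁ = 212 W/m²/2 = 106 W/m², polarized at 58°.
I₂ = I₁ · cos²(57°) = 106 · 0.2966 = 31.44 W/m².
I₃ = I₂ · cos²(40°) = 31.44 · 0.5868 = 18.45 W/m².
Transmitted fraction = 0.08704.

I/I₀ ≈ 0.0870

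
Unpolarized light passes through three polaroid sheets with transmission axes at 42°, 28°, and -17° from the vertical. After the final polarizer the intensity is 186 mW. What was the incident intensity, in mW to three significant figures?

I₀ ≈ 790 mW

Unpolarized light through the first polarizer → I₁ = ½ I₀, now polarized at 42°.
I₂ = I₁ cos²(28° − 42°) = 0.5 I₀ · cos²(14°) = 0.4707 I₀.
I₃ = I₂ cos²(-17° − 28°) = 0.4707 I₀ · cos²(45°) = 0.2354 I₀.
So 186 mW = 0.2354 I₀, giving I₀ = 186/0.2354 = 790.3 mW.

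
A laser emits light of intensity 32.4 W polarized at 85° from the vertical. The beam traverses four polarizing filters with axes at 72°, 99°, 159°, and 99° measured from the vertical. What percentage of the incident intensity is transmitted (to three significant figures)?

≈ 4.71%

I₁ = 32.4 W · cos²(13°) = 30.76 W.
I₂ = I₁ · cos²(27°) = 30.76 · 0.7939 = 24.42 W.
I₃ = I₂ · cos²(60°) = 24.42 · 0.25 = 6.105 W.
I₄ = I₃ · cos²(60°) = 6.105 · 0.25 = 1.526 W.
That is 4.711% of the incident intensity.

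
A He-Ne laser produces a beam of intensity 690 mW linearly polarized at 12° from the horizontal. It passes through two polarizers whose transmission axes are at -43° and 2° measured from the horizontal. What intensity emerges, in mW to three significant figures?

By Malus's law, I₁ = 690 mW · cos²(55°) = 227 mW.
I₂ = I₁ · cos²(45°) = 227 · 0.5 = 113.5 mW.

I ≈ 114 mW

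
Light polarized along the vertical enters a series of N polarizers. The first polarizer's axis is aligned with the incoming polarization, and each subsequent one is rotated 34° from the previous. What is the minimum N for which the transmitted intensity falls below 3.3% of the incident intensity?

N = 11

First polarizer is aligned with the polarization: full transmission.
Each further stage multiplies by cos²(34°) = 0.6873.
After N polarizers: T = 0.6873^(N−1). Require T < 0.033 ⇒ N−1 > ln(0.033)/ln(0.6873) = 9.10, so N−1 ≥ 10 and N = 11.
Check: N=11 gives T = 0.02352 < 0.033; N=10 gives T = 0.03422.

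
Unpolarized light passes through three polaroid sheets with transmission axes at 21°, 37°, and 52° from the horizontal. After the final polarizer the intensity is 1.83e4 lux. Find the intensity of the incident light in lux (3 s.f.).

Unpolarized light through the first polarizer → I₁ = ½ I₀, now polarized at 21°.
I₂ = I₁ cos²(37° − 21°) = 0.5 I₀ · cos²(16°) = 0.462 I₀.
I₃ = I₂ cos²(52° − 37°) = 0.462 I₀ · cos²(15°) = 0.4311 I₀.
So 1.83e4 lux = 0.4311 I₀, giving I₀ = 1.83e4/0.4311 = 4.245e+04 lux.

I₀ ≈ 4.25e4 lux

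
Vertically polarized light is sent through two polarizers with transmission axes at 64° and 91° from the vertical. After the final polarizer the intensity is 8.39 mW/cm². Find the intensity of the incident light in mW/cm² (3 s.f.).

I₀ ≈ 55.0 mW/cm²

By Malus's law, I₁ = I₀ cos²(64° − 0°) = I₀ cos²(64°) = 0.1922 I₀.
I₂ = I₁ cos²(91° − 64°) = 0.1922 I₀ · cos²(27°) = 0.1526 I₀.
So 8.39 mW/cm² = 0.1526 I₀, giving I₀ = 8.39/0.1526 = 54.99 mW/cm².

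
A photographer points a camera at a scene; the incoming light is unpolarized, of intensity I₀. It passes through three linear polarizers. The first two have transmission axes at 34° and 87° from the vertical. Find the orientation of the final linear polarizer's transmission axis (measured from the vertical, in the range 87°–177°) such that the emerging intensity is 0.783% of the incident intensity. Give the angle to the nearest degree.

Unpolarized light through the first polarizer → I₁ = ½ I₀, now polarized at 34°.
I₂ = I₁ cos²(87° − 34°) = 0.5 I₀ · cos²(53°) = 0.1811 I₀.
Need I₃/I₀ = 0.00783, so cos²(θ − 87°) = 0.00783 / 0.1811 = 0.04324.
θ − 87° = arccos(√0.04324) = 78.0°, giving θ ≈ 87 + 78.0 = 165.0°.

θ ≈ 165°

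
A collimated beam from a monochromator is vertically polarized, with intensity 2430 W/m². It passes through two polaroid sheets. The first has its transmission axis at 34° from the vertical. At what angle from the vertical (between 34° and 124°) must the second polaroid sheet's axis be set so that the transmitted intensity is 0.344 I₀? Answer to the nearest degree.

I₁ = I₀ cos²(34° − 0°) = I₀ cos²(34°) = 0.6873 I₀.
Need I₂/I₀ = 0.344, so cos²(θ − 34°) = 0.344 / 0.6873 = 0.5005.
θ − 34° = arccos(√0.5005) = 45.0°, giving θ ≈ 34 + 45.0 = 79.0°.

θ ≈ 79°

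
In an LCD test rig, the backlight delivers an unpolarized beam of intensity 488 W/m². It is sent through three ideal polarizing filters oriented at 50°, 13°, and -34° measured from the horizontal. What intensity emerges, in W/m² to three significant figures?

I ≈ 72.4 W/m²

Unpolarized light through the first polarizer → I₁ = 488 W/m²/2 = 244 W/m², polarized at 50°.
I₂ = I₁ · cos²(37°) = 244 · 0.6378 = 155.6 W/m².
I₃ = I₂ · cos²(47°) = 155.6 · 0.4651 = 72.39 W/m².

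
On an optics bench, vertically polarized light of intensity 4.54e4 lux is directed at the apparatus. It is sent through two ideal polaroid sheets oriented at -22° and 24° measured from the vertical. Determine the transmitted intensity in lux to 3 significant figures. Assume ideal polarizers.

I ≈ 1.88e4 lux

By Malus's law, I₁ = 4.54e4 lux · cos²(22°) = 3.903e+04 lux.
I₂ = I₁ · cos²(46°) = 3.903e+04 · 0.4826 = 1.883e+04 lux.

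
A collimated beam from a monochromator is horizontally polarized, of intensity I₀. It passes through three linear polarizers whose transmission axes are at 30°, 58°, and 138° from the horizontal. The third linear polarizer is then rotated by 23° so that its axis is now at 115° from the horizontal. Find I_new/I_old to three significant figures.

Before rotation:
I₁ = I₀ cos²(30° − 0°) = I₀ cos²(30°) = 0.75 I₀.
I₂ = I₁ cos²(58° − 30°) = 0.75 I₀ · cos²(28°) = 0.5847 I₀.
I₃ = I₂ cos²(138° − 58°) = 0.5847 I₀ · cos²(80°) = 0.01763 I₀.
After rotation:
I₁ = I₀ cos²(30° − 0°) = I₀ cos²(30°) = 0.75 I₀.
I₂ = I₁ cos²(58° − 30°) = 0.75 I₀ · cos²(28°) = 0.5847 I₀.
I₃ = I₂ cos²(115° − 58°) = 0.5847 I₀ · cos²(57°) = 0.1734 I₀.
Ratio = 0.1734 / 0.01763 = 9.837.

I_new/I_old ≈ 9.84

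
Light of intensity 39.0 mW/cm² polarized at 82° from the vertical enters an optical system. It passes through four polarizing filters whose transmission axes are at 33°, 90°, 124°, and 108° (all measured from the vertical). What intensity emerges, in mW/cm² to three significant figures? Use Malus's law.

I ≈ 3.16 mW/cm²

By Malus's law, I₁ = 39.0 mW/cm² · cos²(49°) = 16.79 mW/cm².
I₂ = I₁ · cos²(57°) = 16.79 · 0.2966 = 4.979 mW/cm².
I₃ = I₂ · cos²(34°) = 4.979 · 0.6873 = 3.422 mW/cm².
I₄ = I₃ · cos²(16°) = 3.422 · 0.924 = 3.162 mW/cm².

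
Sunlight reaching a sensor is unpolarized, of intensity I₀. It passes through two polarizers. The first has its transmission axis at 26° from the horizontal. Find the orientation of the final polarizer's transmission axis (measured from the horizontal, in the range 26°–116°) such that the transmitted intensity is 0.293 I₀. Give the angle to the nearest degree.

θ ≈ 66°

Unpolarized light through the first polarizer → I₁ = ½ I₀, now polarized at 26°.
Need I₂/I₀ = 0.293, so cos²(θ − 26°) = 0.293 / 0.5 = 0.586.
θ − 26° = arccos(√0.586) = 40.0°, giving θ ≈ 26 + 40.0 = 66.0°.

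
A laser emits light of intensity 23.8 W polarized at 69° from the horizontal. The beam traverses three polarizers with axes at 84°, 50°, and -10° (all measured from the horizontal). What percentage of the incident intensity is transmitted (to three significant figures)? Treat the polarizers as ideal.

By Malus's law, I₁ = 23.8 W · cos²(15°) = 22.21 W.
I₂ = I₁ · cos²(34°) = 22.21 · 0.6873 = 15.26 W.
I₃ = I₂ · cos²(60°) = 15.26 · 0.25 = 3.816 W.
That is 16.03% of the incident intensity.

≈ 16.0%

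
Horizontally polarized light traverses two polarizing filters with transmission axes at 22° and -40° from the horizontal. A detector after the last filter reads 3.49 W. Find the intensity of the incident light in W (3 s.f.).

I₀ ≈ 18.4 W

By Malus's law, I₁ = I₀ cos²(22° − 0°) = I₀ cos²(22°) = 0.8597 I₀.
I₂ = I₁ cos²(-40° − 22°) = 0.8597 I₀ · cos²(62°) = 0.1895 I₀.
So 3.49 W = 0.1895 I₀, giving I₀ = 3.49/0.1895 = 18.42 W.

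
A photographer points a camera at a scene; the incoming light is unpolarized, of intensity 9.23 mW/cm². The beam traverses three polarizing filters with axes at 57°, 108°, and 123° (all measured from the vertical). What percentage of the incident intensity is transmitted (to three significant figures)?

≈ 18.5%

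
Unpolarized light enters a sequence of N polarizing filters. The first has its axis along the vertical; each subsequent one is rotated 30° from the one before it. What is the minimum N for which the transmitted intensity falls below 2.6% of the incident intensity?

First polarizer halves the unpolarized light: factor 1/2.
Each further stage multiplies by cos²(30°) = 0.75.
After N polarizers: T = 0.5·0.75^(N−1). Require T < 0.026 ⇒ N−1 > ln(0.026/0.5)/ln(0.75) = 10.28, so N−1 ≥ 11 and N = 12.
Check: N=12 gives T = 0.02112 < 0.026; N=11 gives T = 0.02816.

N = 12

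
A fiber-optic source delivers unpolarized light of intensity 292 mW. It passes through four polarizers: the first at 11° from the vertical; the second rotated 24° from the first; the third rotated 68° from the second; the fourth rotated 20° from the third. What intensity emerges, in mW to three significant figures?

Unpolarized light through the first polarizer → I₁ = 292 mW/2 = 146 mW, polarized at 11°.
I₂ = I₁ · cos²(24°) = 146 · 0.8346 = 121.8 mW.
I₃ = I₂ · cos²(68°) = 121.8 · 0.1403 = 17.1 mW.
I₄ = I₃ · cos²(20°) = 17.1 · 0.883 = 15.1 mW.

I ≈ 15.1 mW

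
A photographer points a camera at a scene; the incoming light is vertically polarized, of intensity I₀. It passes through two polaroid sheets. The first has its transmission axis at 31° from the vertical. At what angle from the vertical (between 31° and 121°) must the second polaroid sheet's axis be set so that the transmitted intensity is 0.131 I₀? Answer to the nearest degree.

I₁ = I₀ cos²(31° − 0°) = I₀ cos²(31°) = 0.7347 I₀.
Need I₂/I₀ = 0.131, so cos²(θ − 31°) = 0.131 / 0.7347 = 0.1783.
θ − 31° = arccos(√0.1783) = 65.0°, giving θ ≈ 31 + 65.0 = 96.0°.

θ ≈ 96°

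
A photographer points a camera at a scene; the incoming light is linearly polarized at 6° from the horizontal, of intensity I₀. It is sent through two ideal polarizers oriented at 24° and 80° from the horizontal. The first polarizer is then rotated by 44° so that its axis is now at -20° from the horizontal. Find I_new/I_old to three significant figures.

I_new/I_old ≈ 0.0861

Before rotation:
By Malus's law, I₁ = I₀ cos²(24° − 6°) = I₀ cos²(18°) = 0.9045 I₀.
I₂ = I₁ cos²(80° − 24°) = 0.9045 I₀ · cos²(56°) = 0.2828 I₀.
After rotation:
I₁ = I₀ cos²(-20° − 6°) = I₀ cos²(26°) = 0.8078 I₀.
Angle between axes 1 and 2: 80°. I₂ = 0.8078 I₀ · cos²(80°) = 0.02436 I₀.
Ratio = 0.02436 / 0.2828 = 0.08612.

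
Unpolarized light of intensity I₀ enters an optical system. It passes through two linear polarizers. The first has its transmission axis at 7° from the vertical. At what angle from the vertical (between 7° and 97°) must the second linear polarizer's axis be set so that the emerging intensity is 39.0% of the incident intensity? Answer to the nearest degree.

Unpolarized light through the first polarizer → I₁ = ½ I₀, now polarized at 7°.
Need I₂/I₀ = 0.39, so cos²(θ − 7°) = 0.39 / 0.5 = 0.78.
θ − 7° = arccos(√0.78) = 28.0°, giving θ ≈ 7 + 28.0 = 35.0°.

θ ≈ 35°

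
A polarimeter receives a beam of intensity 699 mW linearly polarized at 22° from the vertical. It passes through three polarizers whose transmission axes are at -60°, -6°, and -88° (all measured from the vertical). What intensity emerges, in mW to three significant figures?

By Malus's law, I₁ = 699 mW · cos²(82°) = 13.54 mW.
I₂ = I₁ · cos²(54°) = 13.54 · 0.3455 = 4.678 mW.
I₃ = I₂ · cos²(82°) = 4.678 · 0.01937 = 0.0906 mW.

I ≈ 0.0906 mW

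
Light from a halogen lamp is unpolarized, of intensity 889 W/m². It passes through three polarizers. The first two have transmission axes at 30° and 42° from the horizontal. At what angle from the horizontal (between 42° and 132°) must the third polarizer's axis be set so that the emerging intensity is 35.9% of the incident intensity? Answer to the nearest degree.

Unpolarized light through the first polarizer → I₁ = ½ I₀, now polarized at 30°.
I₂ = I₁ cos²(42° − 30°) = 0.5 I₀ · cos²(12°) = 0.4784 I₀.
Need I₃/I₀ = 0.359, so cos²(θ − 42°) = 0.359 / 0.4784 = 0.7504.
θ − 42° = arccos(√0.7504) = 30.0°, giving θ ≈ 42 + 30.0 = 72.0°.

θ ≈ 72°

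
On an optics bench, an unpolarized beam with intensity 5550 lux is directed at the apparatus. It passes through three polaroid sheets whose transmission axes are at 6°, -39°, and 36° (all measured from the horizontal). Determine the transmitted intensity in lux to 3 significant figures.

I ≈ 92.9 lux

Unpolarized light through the first polarizer → I₁ = 5550 lux/2 = 2775 lux, polarized at 6°.
I₂ = I₁ · cos²(45°) = 2775 · 0.5 = 1388 lux.
I₃ = I₂ · cos²(75°) = 1388 · 0.06699 = 92.94 lux.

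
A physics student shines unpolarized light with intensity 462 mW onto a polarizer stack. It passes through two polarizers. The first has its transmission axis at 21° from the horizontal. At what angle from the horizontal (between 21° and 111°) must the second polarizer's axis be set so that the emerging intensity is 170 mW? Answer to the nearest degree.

Unpolarized light through the first polarizer → I₁ = ½ I₀, now polarized at 21°.
Target fraction: 170 / 462 mW = 0.368 of I₀.
Need I₂/I₀ = 0.368, so cos²(θ − 21°) = 0.368 / 0.5 = 0.7359.
θ − 21° = arccos(√0.7359) = 30.9°, giving θ ≈ 21 + 30.9 = 51.9°.

θ ≈ 52°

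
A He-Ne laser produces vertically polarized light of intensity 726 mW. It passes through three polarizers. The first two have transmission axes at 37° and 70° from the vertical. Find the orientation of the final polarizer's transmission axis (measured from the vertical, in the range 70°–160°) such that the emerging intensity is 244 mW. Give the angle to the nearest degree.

I₁ = I₀ cos²(37° − 0°) = I₀ cos²(37°) = 0.6378 I₀.
I₂ = I₁ cos²(70° − 37°) = 0.6378 I₀ · cos²(33°) = 0.4486 I₀.
Target fraction: 244 / 726 mW = 0.3361 of I₀.
Need I₃/I₀ = 0.3361, so cos²(θ − 70°) = 0.3361 / 0.4486 = 0.7492.
θ − 70° = arccos(√0.7492) = 30.1°, giving θ ≈ 70 + 30.1 = 100.1°.

θ ≈ 100°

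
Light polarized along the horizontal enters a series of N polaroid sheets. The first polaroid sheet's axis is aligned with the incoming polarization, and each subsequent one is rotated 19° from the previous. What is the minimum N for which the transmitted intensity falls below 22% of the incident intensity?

N = 15

First polarizer is aligned with the polarization: full transmission.
Each further stage multiplies by cos²(19°) = 0.894.
After N polarizers: T = 0.894^(N−1). Require T < 0.22 ⇒ N−1 > ln(0.22)/ln(0.894) = 13.51, so N−1 ≥ 14 and N = 15.
Check: N=15 gives T = 0.2083 < 0.22; N=14 gives T = 0.233.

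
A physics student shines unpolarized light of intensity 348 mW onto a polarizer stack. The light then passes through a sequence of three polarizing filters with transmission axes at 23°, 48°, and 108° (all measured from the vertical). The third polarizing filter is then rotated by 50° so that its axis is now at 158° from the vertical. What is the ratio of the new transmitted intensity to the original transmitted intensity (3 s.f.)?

Before rotation:
Unpolarized light through the first polarizer → I₁ = ½ I₀, now polarized at 23°.
I₂ = I₁ cos²(48° − 23°) = 0.5 I₀ · cos²(25°) = 0.4107 I₀.
I₃ = I₂ cos²(108° − 48°) = 0.4107 I₀ · cos²(60°) = 0.1027 I₀.
After rotation:
Unpolarized light through the first polarizer → I₁ = ½ I₀, now polarized at 23°.
I₂ = I₁ cos²(48° − 23°) = 0.5 I₀ · cos²(25°) = 0.4107 I₀.
Angle between axes 2 and 3: 70°. I₃ = 0.4107 I₀ · cos²(70°) = 0.04804 I₀.
Ratio = 0.04804 / 0.1027 = 0.4679.

I_new/I_old ≈ 0.468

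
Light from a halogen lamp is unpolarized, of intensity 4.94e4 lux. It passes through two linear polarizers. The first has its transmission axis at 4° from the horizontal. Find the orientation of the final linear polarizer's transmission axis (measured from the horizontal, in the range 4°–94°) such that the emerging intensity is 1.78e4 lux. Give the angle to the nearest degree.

θ ≈ 36°

Unpolarized light through the first polarizer → I₁ = ½ I₀, now polarized at 4°.
Target fraction: 1.78e4 / 4.94e4 lux = 0.3603 of I₀.
Need I₂/I₀ = 0.3603, so cos²(θ − 4°) = 0.3603 / 0.5 = 0.7206.
θ − 4° = arccos(√0.7206) = 31.9°, giving θ ≈ 4 + 31.9 = 35.9°.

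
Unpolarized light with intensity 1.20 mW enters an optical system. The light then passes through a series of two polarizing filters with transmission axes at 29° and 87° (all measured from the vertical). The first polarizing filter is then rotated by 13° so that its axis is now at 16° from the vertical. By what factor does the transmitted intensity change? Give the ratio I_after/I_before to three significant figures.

I_new/I_old ≈ 0.377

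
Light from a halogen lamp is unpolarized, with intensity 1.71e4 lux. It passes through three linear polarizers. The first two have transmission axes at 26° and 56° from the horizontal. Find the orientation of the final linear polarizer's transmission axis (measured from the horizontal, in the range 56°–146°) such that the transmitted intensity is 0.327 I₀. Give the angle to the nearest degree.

θ ≈ 77°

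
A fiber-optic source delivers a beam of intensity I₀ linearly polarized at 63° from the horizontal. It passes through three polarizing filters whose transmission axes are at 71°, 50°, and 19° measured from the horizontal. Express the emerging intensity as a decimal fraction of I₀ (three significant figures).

I₁ = I₀ cos²(71° − 63°) = I₀ cos²(8°) = 0.9806 I₀.
I₂ = I₁ cos²(50° − 71°) = 0.9806 I₀ · cos²(21°) = 0.8547 I₀.
I₃ = I₂ cos²(19° − 50°) = 0.8547 I₀ · cos²(31°) = 0.628 I₀.
Transmitted fraction = 0.628.

≈ 0.628 I₀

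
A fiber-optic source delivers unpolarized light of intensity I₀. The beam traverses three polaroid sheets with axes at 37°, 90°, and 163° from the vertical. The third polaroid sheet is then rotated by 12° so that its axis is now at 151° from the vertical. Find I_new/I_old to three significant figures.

I_new/I_old ≈ 2.75

Before rotation:
Unpolarized light through the first polarizer → I₁ = ½ I₀, now polarized at 37°.
I₂ = I₁ cos²(90° − 37°) = 0.5 I₀ · cos²(53°) = 0.1811 I₀.
I₃ = I₂ cos²(163° − 90°) = 0.1811 I₀ · cos²(73°) = 0.01548 I₀.
After rotation:
Unpolarized light through the first polarizer → I₁ = ½ I₀, now polarized at 37°.
I₂ = I₁ cos²(90° − 37°) = 0.5 I₀ · cos²(53°) = 0.1811 I₀.
I₃ = I₂ cos²(151° − 90°) = 0.1811 I₀ · cos²(61°) = 0.04256 I₀.
Ratio = 0.04256 / 0.01548 = 2.75.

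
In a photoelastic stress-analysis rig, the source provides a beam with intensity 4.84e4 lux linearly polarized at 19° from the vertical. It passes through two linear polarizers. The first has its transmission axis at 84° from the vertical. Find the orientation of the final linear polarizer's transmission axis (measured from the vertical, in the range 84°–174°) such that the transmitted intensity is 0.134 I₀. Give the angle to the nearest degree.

θ ≈ 114°

By Malus's law, I₁ = I₀ cos²(84° − 19°) = I₀ cos²(65°) = 0.1786 I₀.
Need I₂/I₀ = 0.134, so cos²(θ − 84°) = 0.134 / 0.1786 = 0.7503.
θ − 84° = arccos(√0.7503) = 30.0°, giving θ ≈ 84 + 30.0 = 114.0°.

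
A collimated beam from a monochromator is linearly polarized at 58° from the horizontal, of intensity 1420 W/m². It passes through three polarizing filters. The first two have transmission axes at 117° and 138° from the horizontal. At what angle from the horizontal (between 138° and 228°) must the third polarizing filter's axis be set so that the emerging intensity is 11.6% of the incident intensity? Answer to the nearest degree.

By Malus's law, I₁ = I₀ cos²(117° − 58°) = I₀ cos²(59°) = 0.2653 I₀.
I₂ = I₁ cos²(138° − 117°) = 0.2653 I₀ · cos²(21°) = 0.2312 I₀.
Need I₃/I₀ = 0.116, so cos²(θ − 138°) = 0.116 / 0.2312 = 0.5017.
θ − 138° = arccos(√0.5017) = 44.9°, giving θ ≈ 138 + 44.9 = 182.9°.

θ ≈ 183°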